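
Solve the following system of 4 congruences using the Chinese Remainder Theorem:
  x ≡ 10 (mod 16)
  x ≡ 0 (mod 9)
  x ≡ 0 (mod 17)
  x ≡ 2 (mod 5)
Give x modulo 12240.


Product of moduli M = 16 · 9 · 17 · 5 = 12240.
Merge one congruence at a time:
  Start: x ≡ 10 (mod 16).
  Combine with x ≡ 0 (mod 9); new modulus lcm = 144.
    Write x = 10 + 16·t and substitute into x ≡ 0 (mod 9): 16·t ≡ 0 − 10 = -10 (mod 9).
    Reduce coefficients mod 9: 7·t ≡ 8 (mod 9).
    The inverse of 7 mod 9 is 4 (since 7·4 = 28 = 3·9 + 1), so t ≡ 4·8 = 32 ≡ 5 (mod 9).
    Then x = 10 + 16·5 = 90, valid modulo lcm(16, 9) = 144: x ≡ 90 (mod 144).
  Combine with x ≡ 0 (mod 17); new modulus lcm = 2448.
    Write x = 90 + 144·t and substitute into x ≡ 0 (mod 17): 144·t ≡ 0 − 90 = -90 (mod 17).
    Reduce coefficients mod 17: 8·t ≡ 12 (mod 17).
    The inverse of 8 mod 17 is 15 (since 8·15 = 120 = 7·17 + 1), so t ≡ 15·12 = 180 ≡ 10 (mod 17).
    Then x = 90 + 144·10 = 1530, valid modulo lcm(144, 17) = 2448: x ≡ 1530 (mod 2448).
  Combine with x ≡ 2 (mod 5); new modulus lcm = 12240.
    Write x = 1530 + 2448·t and substitute into x ≡ 2 (mod 5): 2448·t ≡ 2 − 1530 = -1528 (mod 5).
    Reduce coefficients mod 5: 3·t ≡ 2 (mod 5).
    The inverse of 3 mod 5 is 2 (since 3·2 = 6 = 1·5 + 1), so t ≡ 2·2 = 4 ≡ 4 (mod 5).
    Then x = 1530 + 2448·4 = 11322, valid modulo lcm(2448, 5) = 12240: x ≡ 11322 (mod 12240).
Verify against each original: 11322 mod 16 = 10, 11322 mod 9 = 0, 11322 mod 17 = 0, 11322 mod 5 = 2.

x ≡ 11322 (mod 12240).


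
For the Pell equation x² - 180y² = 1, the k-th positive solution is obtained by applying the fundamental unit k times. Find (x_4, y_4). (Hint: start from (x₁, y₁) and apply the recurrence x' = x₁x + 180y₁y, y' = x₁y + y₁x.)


Step 1: Find the fundamental solution (x₁, y₁) of x² - 180y² = 1.
  Expand √180 as a continued fraction. a₀ = ⌊√180⌋ = 13; iterate m_{k+1} = d_k·a_k − m_k, d_{k+1} = (180 − m_{k+1}²)/d_k, a_{k+1} = ⌊(a₀ + m_{k+1})/d_{k+1}⌋ (starting m₀ = 0, d₀ = 1), with convergents p_k = a_k·p_{k-1} + p_{k-2}, q_k = a_k·q_{k-1} + q_{k-2} (p₋₁ = 1, q₋₁ = 0):
  k = 0: a₀ = 13; p₀/q₀ = 13/1; p₀² − 180·q₀² = 169 − 180 = -11.
  k = 1: m = 13, d = 11, a = ⌊(13 + 13)/11⌋ = 2; p/q = (2·13 + 1)/(2·1 + 0) = 27/2; p² − 180·q² = 729 − 720 = 9.
  k = 2: m = 9, d = 9, a = ⌊(13 + 9)/9⌋ = 2; p/q = (2·27 + 13)/(2·2 + 1) = 67/5; p² − 180·q² = 4489 − 4500 = -11.
  k = 3: m = 9, d = 11, a = ⌊(13 + 9)/11⌋ = 2; p/q = (2·67 + 27)/(2·5 + 2) = 161/12; p² − 180·q² = 25921 − 25920 = 1.
  The first convergent with p² − 180·q² = 1 gives the fundamental solution (x₁, y₁) = (161, 12).
Step 2: Apply the recurrence (x_{n+1}, y_{n+1}) = (x₁x_n + 180y₁y_n, x₁y_n + y₁x_n) repeatedly.
  From (x_1, y_1) = (161, 12): x_2 = 161·161 + 180·12·12 = 51841; y_2 = 161·12 + 12·161 = 3864.
  From (x_2, y_2) = (51841, 3864): x_3 = 161·51841 + 180·12·3864 = 16692641; y_3 = 161·3864 + 12·51841 = 1244196.
  From (x_3, y_3) = (16692641, 1244196): x_4 = 161·16692641 + 180·12·1244196 = 5374978561; y_4 = 161·1244196 + 12·16692641 = 400627248.
Step 3: Verify x_4² - 180·y_4² = 28890394531209630721 - 28890394531209630720 = 1 (should be 1). ✓

(x_1, y_1) = (161, 12); (x_4, y_4) = (5374978561, 400627248).


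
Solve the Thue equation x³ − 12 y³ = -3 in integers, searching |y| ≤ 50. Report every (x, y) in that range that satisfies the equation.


The equation is x³ - 12y³ = -3. For fixed y, x³ = 12·y³ − 3, so a solution requires the RHS to be a perfect cube.
Strategy: iterate y from -50 to 50, compute RHS = 12·y³ − 3, and check whether it is a (positive or negative) perfect cube.
Check small values of y:
  y = 0: RHS = -3 is not a perfect cube.
  y = 1: RHS = 9 is not a perfect cube.
  y = -1: RHS = -15 is not a perfect cube.
  y = 2: RHS = 93 is not a perfect cube.
  y = -2: RHS = -99 is not a perfect cube.
  y = 3: RHS = 321 is not a perfect cube.
  y = -3: RHS = -327 is not a perfect cube.
Continuing the search up to |y| = 50 finds no solutions either.
No (x, y) in the scanned range satisfies the equation.

No integer solutions with |y| ≤ 50.


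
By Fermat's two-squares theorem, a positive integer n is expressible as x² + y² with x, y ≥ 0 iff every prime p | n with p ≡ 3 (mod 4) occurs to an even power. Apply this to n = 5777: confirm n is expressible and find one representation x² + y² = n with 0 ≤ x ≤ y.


Step 1: Factor n = 5777 = 53 · 109.
Step 2: Check the mod-4 condition on each prime factor: 53 ≡ 1 (mod 4), exponent 1; 109 ≡ 1 (mod 4), exponent 1.
All primes ≡ 3 (mod 4) appear to even exponent (or don't appear), so by the two-squares theorem n IS expressible as a sum of two squares.
Step 3: Build a representation. Here n = 53 · 109 is a product of primes ≡ 1 (mod 4). Each prime p ≡ 1 (mod 4) is itself a sum of two squares; find a² by testing p − a² for a perfect square:
  53: 53 − 1² = 52, 53 − 2² = 49 = 7² ⇒ 53 = 2² + 7².
  109: 109 − 1² = 108, 109 − 2² = 105, 109 − 3² = 100 = 10² ⇒ 109 = 3² + 10².
  Combine using the Brahmagupta–Fibonacci identity (a² + b²)(c² + d²) = (ac − bd)² + (ad + bc)² = (ac + bd)² + (ad − bc)²:
  53 · 109 = 5777: from (2² + 7²)(3² + 10²), take (2·3 − 7·10, 2·10 + 7·3) = (6 − 70, 20 + 21) = (-64, 41); dropping signs (only squares matter) gives (64, 41); check 64² + 41² = 4096 + 1681 = 5777 ✓.
Step 4: Order so x ≤ y and verify: 41² + 64² = 1681 + 4096 = 5777 = n. ✓

n = 5777 = 41² + 64² (one valid representation with x ≤ y).


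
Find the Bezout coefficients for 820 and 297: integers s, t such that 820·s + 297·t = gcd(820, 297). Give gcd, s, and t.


Euclidean algorithm on (820, 297) — divide until remainder is 0:
  820 = 2 · 297 + 226
  297 = 1 · 226 + 71
  226 = 3 · 71 + 13
  71 = 5 · 13 + 6
  13 = 2 · 6 + 1
  6 = 6 · 1 + 0
gcd(820, 297) = 1.
Track Bezout coefficients alongside the remainders: start with r₀ = 820 = a·1 + b·0 (s = 1, t = 0) and r₁ = 297 = a·0 + b·1 (s = 0, t = 1); each new remainder r_{k+1} = r_{k-1} − q_k·r_k inherits s_{k+1} = s_{k-1} − q_k·s_k, t_{k+1} = t_{k-1} − q_k·t_k, so r_k = a·s_k + b·t_k at every step:
  q = 2: r = 226, s = 1 − 2·0 = 1, t = 0 − 2·1 = -2  (check: 820·1 + 297·(-2) = 226)
  q = 1: r = 71, s = 0 − 1·1 = -1, t = 1 − 1·(-2) = 3  (check: 820·(-1) + 297·3 = 71)
  q = 3: r = 13, s = 1 − 3·(-1) = 4, t = -2 − 3·3 = -11  (check: 820·4 + 297·(-11) = 13)
  q = 5: r = 6, s = -1 − 5·4 = -21, t = 3 − 5·(-11) = 58  (check: 820·(-21) + 297·58 = 6)
  q = 2: r = 1, s = 4 − 2·(-21) = 46, t = -11 − 2·58 = -127  (check: 820·46 + 297·(-127) = 1)
The row with r = 1 (the gcd) gives the Bezout coefficients s = 46, t = -127.
Result: 820 · (46) + 297 · (-127) = 1.

gcd(820, 297) = 1; s = 46, t = -127 (check: 820·46 + 297·(-127) = 1).


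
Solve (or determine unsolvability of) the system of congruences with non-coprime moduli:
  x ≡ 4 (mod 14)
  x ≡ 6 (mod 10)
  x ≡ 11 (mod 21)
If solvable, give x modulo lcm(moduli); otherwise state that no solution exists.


Moduli 14, 10, 21 are not pairwise coprime, so CRT works modulo lcm(m_i) when all pairwise compatibility conditions hold.
Pairwise compatibility: gcd(m_i, m_j) must divide a_i - a_j for every pair.
Merge one congruence at a time:
  Start: x ≡ 4 (mod 14).
  Combine with x ≡ 6 (mod 10): gcd(14, 10) = 2; 6 - 4 = 2, which IS divisible by 2, so compatible.
    Write x = 4 + 14·t and substitute into x ≡ 6 (mod 10): 14·t ≡ 6 − 4 = 2 (mod 10).
    Divide the congruence (and modulus) by g = 2: 7·t ≡ 1 (mod 5).
    Reduce coefficients mod 5: 2·t ≡ 1 (mod 5).
    The inverse of 2 mod 5 is 3 (since 2·3 = 6 = 1·5 + 1), so t ≡ 3·1 = 3 ≡ 3 (mod 5).
    Then x = 4 + 14·3 = 46, valid modulo lcm(14, 10) = 70: x ≡ 46 (mod 70).
  Combine with x ≡ 11 (mod 21): gcd(70, 21) = 7; 11 - 46 = -35, which IS divisible by 7, so compatible.
    Write x = 46 + 70·t and substitute into x ≡ 11 (mod 21): 70·t ≡ 11 − 46 = -35 (mod 21).
    Divide the congruence (and modulus) by g = 7: 10·t ≡ -5 (mod 3).
    Reduce coefficients mod 3: 1·t ≡ 1 (mod 3).
    So t ≡ 1 (mod 3).
    Then x = 46 + 70·1 = 116, valid modulo lcm(70, 21) = 210: x ≡ 116 (mod 210).
Verify: 116 mod 14 = 4, 116 mod 10 = 6, 116 mod 21 = 11.

x ≡ 116 (mod 210).


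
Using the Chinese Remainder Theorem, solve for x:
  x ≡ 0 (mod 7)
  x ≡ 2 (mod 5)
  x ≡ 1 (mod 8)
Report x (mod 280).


Moduli 7, 5, 8 are pairwise coprime; by CRT there is a unique solution modulo M = 7 · 5 · 8 = 280.
Solve pairwise, accumulating the modulus:
  Start with x ≡ 0 (mod 7).
  Combine with x ≡ 2 (mod 5): since gcd(7, 5) = 1, we get a unique residue mod 35.
    Write x = 0 + 7·t and substitute into x ≡ 2 (mod 5): 7·t ≡ 2 − 0 = 2 (mod 5).
    Reduce coefficients mod 5: 2·t ≡ 2 (mod 5).
    The inverse of 2 mod 5 is 3 (since 2·3 = 6 = 1·5 + 1), so t ≡ 3·2 = 6 ≡ 1 (mod 5).
    Then x = 0 + 7·1 = 7, valid modulo lcm(7, 5) = 35: x ≡ 7 (mod 35).
  Combine with x ≡ 1 (mod 8): since gcd(35, 8) = 1, we get a unique residue mod 280.
    Write x = 7 + 35·t and substitute into x ≡ 1 (mod 8): 35·t ≡ 1 − 7 = -6 (mod 8).
    Reduce coefficients mod 8: 3·t ≡ 2 (mod 8).
    The inverse of 3 mod 8 is 3 (since 3·3 = 9 = 1·8 + 1), so t ≡ 3·2 = 6 ≡ 6 (mod 8).
    Then x = 7 + 35·6 = 217, valid modulo lcm(35, 8) = 280: x ≡ 217 (mod 280).
Verify: 217 mod 7 = 0 ✓, 217 mod 5 = 2 ✓, 217 mod 8 = 1 ✓.

x ≡ 217 (mod 280).


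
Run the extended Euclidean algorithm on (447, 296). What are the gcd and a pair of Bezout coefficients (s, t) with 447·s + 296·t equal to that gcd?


Euclidean algorithm on (447, 296) — divide until remainder is 0:
  447 = 1 · 296 + 151
  296 = 1 · 151 + 145
  151 = 1 · 145 + 6
  145 = 24 · 6 + 1
  6 = 6 · 1 + 0
gcd(447, 296) = 1.
Track Bezout coefficients alongside the remainders: start with r₀ = 447 = a·1 + b·0 (s = 1, t = 0) and r₁ = 296 = a·0 + b·1 (s = 0, t = 1); each new remainder r_{k+1} = r_{k-1} − q_k·r_k inherits s_{k+1} = s_{k-1} − q_k·s_k, t_{k+1} = t_{k-1} − q_k·t_k, so r_k = a·s_k + b·t_k at every step:
  q = 1: r = 151, s = 1 − 1·0 = 1, t = 0 − 1·1 = -1  (check: 447·1 + 296·(-1) = 151)
  q = 1: r = 145, s = 0 − 1·1 = -1, t = 1 − 1·(-1) = 2  (check: 447·(-1) + 296·2 = 145)
  q = 1: r = 6, s = 1 − 1·(-1) = 2, t = -1 − 1·2 = -3  (check: 447·2 + 296·(-3) = 6)
  q = 24: r = 1, s = -1 − 24·2 = -49, t = 2 − 24·(-3) = 74  (check: 447·(-49) + 296·74 = 1)
The row with r = 1 (the gcd) gives the Bezout coefficients s = -49, t = 74.
Result: 447 · (-49) + 296 · (74) = 1.

gcd(447, 296) = 1; s = -49, t = 74 (check: 447·(-49) + 296·74 = 1).


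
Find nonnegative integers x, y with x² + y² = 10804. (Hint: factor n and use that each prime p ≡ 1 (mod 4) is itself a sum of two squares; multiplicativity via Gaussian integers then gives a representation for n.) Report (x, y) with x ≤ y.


Step 1: Factor n = 10804 = 2^2 · 37 · 73.
Step 2: Check the mod-4 condition on each prime factor: 2 = 2 (special); 37 ≡ 1 (mod 4), exponent 1; 73 ≡ 1 (mod 4), exponent 1.
All primes ≡ 3 (mod 4) appear to even exponent (or don't appear), so by the two-squares theorem n IS expressible as a sum of two squares.
Step 3: Build a representation. Group n = k² · m with k = 2 and m = 37 · 73 = 2701 (a product of primes ≡ 1 (mod 4)); a representation of m scales to one of n via (k·x)² + (k·y)² = k²(x² + y²). Each prime p ≡ 1 (mod 4) is itself a sum of two squares; find a² by testing p − a² for a perfect square:
  37: 37 − 1² = 36 = 6² ⇒ 37 = 1² + 6².
  73: 73 − 1² = 72, 73 − 2² = 69, 73 − 3² = 64 = 8² ⇒ 73 = 3² + 8².
  Combine using the Brahmagupta–Fibonacci identity (a² + b²)(c² + d²) = (ac − bd)² + (ad + bc)² = (ac + bd)² + (ad − bc)²:
  37 · 73 = 2701: from (1² + 6²)(3² + 8²), take (1·3 − 6·8, 1·8 + 6·3) = (3 − 48, 8 + 18) = (-45, 26); dropping signs (only squares matter) gives (45, 26); check 45² + 26² = 2025 + 676 = 2701 ✓.
  Scale by k = 2: (2·45, 2·26) = (90, 52).
Step 4: Order so x ≤ y and verify: 52² + 90² = 2704 + 8100 = 10804 = n. ✓

n = 10804 = 52² + 90² (one valid representation with x ≤ y).


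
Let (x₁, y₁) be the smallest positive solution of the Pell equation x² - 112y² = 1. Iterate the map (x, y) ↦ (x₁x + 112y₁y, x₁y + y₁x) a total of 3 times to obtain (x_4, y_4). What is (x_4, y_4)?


Step 1: Find the fundamental solution (x₁, y₁) of x² - 112y² = 1.
  Expand √112 as a continued fraction. a₀ = ⌊√112⌋ = 10; iterate m_{k+1} = d_k·a_k − m_k, d_{k+1} = (112 − m_{k+1}²)/d_k, a_{k+1} = ⌊(a₀ + m_{k+1})/d_{k+1}⌋ (starting m₀ = 0, d₀ = 1), with convergents p_k = a_k·p_{k-1} + p_{k-2}, q_k = a_k·q_{k-1} + q_{k-2} (p₋₁ = 1, q₋₁ = 0):
  k = 0: a₀ = 10; p₀/q₀ = 10/1; p₀² − 112·q₀² = 100 − 112 = -12.
  k = 1: m = 10, d = 12, a = ⌊(10 + 10)/12⌋ = 1; p/q = (1·10 + 1)/(1·1 + 0) = 11/1; p² − 112·q² = 121 − 112 = 9.
  k = 2: m = 2, d = 9, a = ⌊(10 + 2)/9⌋ = 1; p/q = (1·11 + 10)/(1·1 + 1) = 21/2; p² − 112·q² = 441 − 448 = -7.
  k = 3: m = 7, d = 7, a = ⌊(10 + 7)/7⌋ = 2; p/q = (2·21 + 11)/(2·2 + 1) = 53/5; p² − 112·q² = 2809 − 2800 = 9.
  k = 4: m = 7, d = 9, a = ⌊(10 + 7)/9⌋ = 1; p/q = (1·53 + 21)/(1·5 + 2) = 74/7; p² − 112·q² = 5476 − 5488 = -12.
  k = 5: m = 2, d = 12, a = ⌊(10 + 2)/12⌋ = 1; p/q = (1·74 + 53)/(1·7 + 5) = 127/12; p² − 112·q² = 16129 − 16128 = 1.
  The first convergent with p² − 112·q² = 1 gives the fundamental solution (x₁, y₁) = (127, 12).
Step 2: Apply the recurrence (x_{n+1}, y_{n+1}) = (x₁x_n + 112y₁y_n, x₁y_n + y₁x_n) repeatedly.
  From (x_1, y_1) = (127, 12): x_2 = 127·127 + 112·12·12 = 32257; y_2 = 127·12 + 12·127 = 3048.
  From (x_2, y_2) = (32257, 3048): x_3 = 127·32257 + 112·12·3048 = 8193151; y_3 = 127·3048 + 12·32257 = 774180.
  From (x_3, y_3) = (8193151, 774180): x_4 = 127·8193151 + 112·12·774180 = 2081028097; y_4 = 127·774180 + 12·8193151 = 196638672.
Step 3: Verify x_4² - 112·y_4² = 4330677940503441409 - 4330677940503441408 = 1 (should be 1). ✓

(x_1, y_1) = (127, 12); (x_4, y_4) = (2081028097, 196638672).


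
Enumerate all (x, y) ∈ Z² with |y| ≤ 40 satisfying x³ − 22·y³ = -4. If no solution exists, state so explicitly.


The equation is x³ - 22y³ = -4. For fixed y, x³ = 22·y³ − 4, so a solution requires the RHS to be a perfect cube.
Strategy: iterate y from -40 to 40, compute RHS = 22·y³ − 4, and check whether it is a (positive or negative) perfect cube.
Check small values of y:
  y = 0: RHS = -4 is not a perfect cube.
  y = 1: RHS = 18 is not a perfect cube.
  y = -1: RHS = -26 is not a perfect cube.
  y = 2: RHS = 172 is not a perfect cube.
  y = -2: RHS = -180 is not a perfect cube.
  y = 3: RHS = 590 is not a perfect cube.
  y = -3: RHS = -598 is not a perfect cube.
Continuing the search up to |y| = 40 finds no solutions either.
No (x, y) in the scanned range satisfies the equation.

No integer solutions with |y| ≤ 40.


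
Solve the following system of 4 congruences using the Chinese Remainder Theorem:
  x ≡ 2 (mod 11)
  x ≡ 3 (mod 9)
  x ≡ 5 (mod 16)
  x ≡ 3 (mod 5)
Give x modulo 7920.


Product of moduli M = 11 · 9 · 16 · 5 = 7920.
Merge one congruence at a time:
  Start: x ≡ 2 (mod 11).
  Combine with x ≡ 3 (mod 9); new modulus lcm = 99.
    Write x = 2 + 11·t and substitute into x ≡ 3 (mod 9): 11·t ≡ 3 − 2 = 1 (mod 9).
    Reduce coefficients mod 9: 2·t ≡ 1 (mod 9).
    The inverse of 2 mod 9 is 5 (since 2·5 = 10 = 1·9 + 1), so t ≡ 5·1 = 5 ≡ 5 (mod 9).
    Then x = 2 + 11·5 = 57, valid modulo lcm(11, 9) = 99: x ≡ 57 (mod 99).
  Combine with x ≡ 5 (mod 16); new modulus lcm = 1584.
    Write x = 57 + 99·t and substitute into x ≡ 5 (mod 16): 99·t ≡ 5 − 57 = -52 (mod 16).
    Reduce coefficients mod 16: 3·t ≡ 12 (mod 16).
    The inverse of 3 mod 16 is 11 (since 3·11 = 33 = 2·16 + 1), so t ≡ 11·12 = 132 ≡ 4 (mod 16).
    Then x = 57 + 99·4 = 453, valid modulo lcm(99, 16) = 1584: x ≡ 453 (mod 1584).
  Combine with x ≡ 3 (mod 5); new modulus lcm = 7920.
    Write x = 453 + 1584·t and substitute into x ≡ 3 (mod 5): 1584·t ≡ 3 − 453 = -450 (mod 5).
    Reduce coefficients mod 5: 4·t ≡ 0 (mod 5).
    The inverse of 4 mod 5 is 4 (since 4·4 = 16 = 3·5 + 1), so t ≡ 4·0 = 0 ≡ 0 (mod 5).
    Then x = 453 + 1584·0 = 453, valid modulo lcm(1584, 5) = 7920: x ≡ 453 (mod 7920).
Verify against each original: 453 mod 11 = 2, 453 mod 9 = 3, 453 mod 16 = 5, 453 mod 5 = 3.

x ≡ 453 (mod 7920).


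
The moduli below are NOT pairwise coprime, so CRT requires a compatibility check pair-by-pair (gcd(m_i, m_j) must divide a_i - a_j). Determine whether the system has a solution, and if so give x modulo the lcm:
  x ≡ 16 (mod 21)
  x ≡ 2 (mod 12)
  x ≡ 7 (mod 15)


Moduli 21, 12, 15 are not pairwise coprime, so CRT works modulo lcm(m_i) when all pairwise compatibility conditions hold.
Pairwise compatibility: gcd(m_i, m_j) must divide a_i - a_j for every pair.
Merge one congruence at a time:
  Start: x ≡ 16 (mod 21).
  Combine with x ≡ 2 (mod 12): gcd(21, 12) = 3, and 2 - 16 = -14 is NOT divisible by 3.
    ⇒ system is inconsistent (no integer solution).

No solution (the system is inconsistent).


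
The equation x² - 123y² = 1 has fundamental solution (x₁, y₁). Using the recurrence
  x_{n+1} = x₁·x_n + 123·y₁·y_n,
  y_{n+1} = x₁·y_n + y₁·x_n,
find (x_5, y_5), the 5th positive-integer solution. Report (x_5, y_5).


Step 1: Find the fundamental solution (x₁, y₁) of x² - 123y² = 1.
  Expand √123 as a continued fraction. a₀ = ⌊√123⌋ = 11; iterate m_{k+1} = d_k·a_k − m_k, d_{k+1} = (123 − m_{k+1}²)/d_k, a_{k+1} = ⌊(a₀ + m_{k+1})/d_{k+1}⌋ (starting m₀ = 0, d₀ = 1), with convergents p_k = a_k·p_{k-1} + p_{k-2}, q_k = a_k·q_{k-1} + q_{k-2} (p₋₁ = 1, q₋₁ = 0):
  k = 0: a₀ = 11; p₀/q₀ = 11/1; p₀² − 123·q₀² = 121 − 123 = -2.
  k = 1: m = 11, d = 2, a = ⌊(11 + 11)/2⌋ = 11; p/q = (11·11 + 1)/(11·1 + 0) = 122/11; p² − 123·q² = 14884 − 14883 = 1.
  The first convergent with p² − 123·q² = 1 gives the fundamental solution (x₁, y₁) = (122, 11).
Step 2: Apply the recurrence (x_{n+1}, y_{n+1}) = (x₁x_n + 123y₁y_n, x₁y_n + y₁x_n) repeatedly.
  From (x_1, y_1) = (122, 11): x_2 = 122·122 + 123·11·11 = 29767; y_2 = 122·11 + 11·122 = 2684.
  From (x_2, y_2) = (29767, 2684): x_3 = 122·29767 + 123·11·2684 = 7263026; y_3 = 122·2684 + 11·29767 = 654885.
  From (x_3, y_3) = (7263026, 654885): x_4 = 122·7263026 + 123·11·654885 = 1772148577; y_4 = 122·654885 + 11·7263026 = 159789256.
  From (x_4, y_4) = (1772148577, 159789256): x_5 = 122·1772148577 + 123·11·159789256 = 432396989762; y_5 = 122·159789256 + 11·1772148577 = 38987923579.
Step 3: Verify x_5² - 123·y_5² = 186967156755239132816644 - 186967156755239132816643 = 1 (should be 1). ✓

(x_1, y_1) = (122, 11); (x_5, y_5) = (432396989762, 38987923579).


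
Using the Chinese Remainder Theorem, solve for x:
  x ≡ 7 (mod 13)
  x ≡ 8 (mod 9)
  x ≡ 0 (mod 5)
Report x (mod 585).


Moduli 13, 9, 5 are pairwise coprime; by CRT there is a unique solution modulo M = 13 · 9 · 5 = 585.
Solve pairwise, accumulating the modulus:
  Start with x ≡ 7 (mod 13).
  Combine with x ≡ 8 (mod 9): since gcd(13, 9) = 1, we get a unique residue mod 117.
    Write x = 7 + 13·t and substitute into x ≡ 8 (mod 9): 13·t ≡ 8 − 7 = 1 (mod 9).
    Reduce coefficients mod 9: 4·t ≡ 1 (mod 9).
    The inverse of 4 mod 9 is 7 (since 4·7 = 28 = 3·9 + 1), so t ≡ 7·1 = 7 ≡ 7 (mod 9).
    Then x = 7 + 13·7 = 98, valid modulo lcm(13, 9) = 117: x ≡ 98 (mod 117).
  Combine with x ≡ 0 (mod 5): since gcd(117, 5) = 1, we get a unique residue mod 585.
    Write x = 98 + 117·t and substitute into x ≡ 0 (mod 5): 117·t ≡ 0 − 98 = -98 (mod 5).
    Reduce coefficients mod 5: 2·t ≡ 2 (mod 5).
    The inverse of 2 mod 5 is 3 (since 2·3 = 6 = 1·5 + 1), so t ≡ 3·2 = 6 ≡ 1 (mod 5).
    Then x = 98 + 117·1 = 215, valid modulo lcm(117, 5) = 585: x ≡ 215 (mod 585).
Verify: 215 mod 13 = 7 ✓, 215 mod 9 = 8 ✓, 215 mod 5 = 0 ✓.

x ≡ 215 (mod 585).


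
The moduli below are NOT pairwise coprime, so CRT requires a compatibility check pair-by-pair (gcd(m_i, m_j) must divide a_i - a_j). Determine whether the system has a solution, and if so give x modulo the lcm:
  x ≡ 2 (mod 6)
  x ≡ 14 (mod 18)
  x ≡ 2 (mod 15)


Moduli 6, 18, 15 are not pairwise coprime, so CRT works modulo lcm(m_i) when all pairwise compatibility conditions hold.
Pairwise compatibility: gcd(m_i, m_j) must divide a_i - a_j for every pair.
Merge one congruence at a time:
  Start: x ≡ 2 (mod 6).
  Combine with x ≡ 14 (mod 18): gcd(6, 18) = 6; 14 - 2 = 12, which IS divisible by 6, so compatible.
    Write x = 2 + 6·t and substitute into x ≡ 14 (mod 18): 6·t ≡ 14 − 2 = 12 (mod 18).
    Divide the congruence (and modulus) by g = 6: 1·t ≡ 2 (mod 3).
    So t ≡ 2 (mod 3).
    Then x = 2 + 6·2 = 14, valid modulo lcm(6, 18) = 18: x ≡ 14 (mod 18).
  Combine with x ≡ 2 (mod 15): gcd(18, 15) = 3; 2 - 14 = -12, which IS divisible by 3, so compatible.
    Write x = 14 + 18·t and substitute into x ≡ 2 (mod 15): 18·t ≡ 2 − 14 = -12 (mod 15).
    Divide the congruence (and modulus) by g = 3: 6·t ≡ -4 (mod 5).
    Reduce coefficients mod 5: 1·t ≡ 1 (mod 5).
    So t ≡ 1 (mod 5).
    Then x = 14 + 18·1 = 32, valid modulo lcm(18, 15) = 90: x ≡ 32 (mod 90).
Verify: 32 mod 6 = 2, 32 mod 18 = 14, 32 mod 15 = 2.

x ≡ 32 (mod 90).


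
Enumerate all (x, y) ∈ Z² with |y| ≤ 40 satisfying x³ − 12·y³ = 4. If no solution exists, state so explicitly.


The equation is x³ - 12y³ = 4. For fixed y, x³ = 12·y³ + 4, so a solution requires the RHS to be a perfect cube.
Strategy: iterate y from -40 to 40, compute RHS = 12·y³ + 4, and check whether it is a (positive or negative) perfect cube.
Check small values of y:
  y = 0: RHS = 4 is not a perfect cube.
  y = 1: RHS = 16 is not a perfect cube.
  y = -1: RHS = -8 = (-2)³ ⇒ x = -2 works.
  y = 2: RHS = 100 is not a perfect cube.
  y = -2: RHS = -92 is not a perfect cube.
  y = 3: RHS = 328 is not a perfect cube.
  y = -3: RHS = -320 is not a perfect cube.
Continuing the search up to |y| = 40 finds no further solutions beyond those listed.
Collected solutions: (-2, -1).

Solutions (with |y| ≤ 40): (-2, -1).


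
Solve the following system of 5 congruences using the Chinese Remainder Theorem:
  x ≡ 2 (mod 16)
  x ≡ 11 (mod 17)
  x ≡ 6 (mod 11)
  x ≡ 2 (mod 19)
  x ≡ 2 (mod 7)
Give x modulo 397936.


Product of moduli M = 16 · 17 · 11 · 19 · 7 = 397936.
Merge one congruence at a time:
  Start: x ≡ 2 (mod 16).
  Combine with x ≡ 11 (mod 17); new modulus lcm = 272.
    Write x = 2 + 16·t and substitute into x ≡ 11 (mod 17): 16·t ≡ 11 − 2 = 9 (mod 17).
    The inverse of 16 mod 17 is 16 (since 16·16 = 256 = 15·17 + 1), so t ≡ 16·9 = 144 ≡ 8 (mod 17).
    Then x = 2 + 16·8 = 130, valid modulo lcm(16, 17) = 272: x ≡ 130 (mod 272).
  Combine with x ≡ 6 (mod 11); new modulus lcm = 2992.
    Write x = 130 + 272·t and substitute into x ≡ 6 (mod 11): 272·t ≡ 6 − 130 = -124 (mod 11).
    Reduce coefficients mod 11: 8·t ≡ 8 (mod 11).
    The inverse of 8 mod 11 is 7 (since 8·7 = 56 = 5·11 + 1), so t ≡ 7·8 = 56 ≡ 1 (mod 11).
    Then x = 130 + 272·1 = 402, valid modulo lcm(272, 11) = 2992: x ≡ 402 (mod 2992).
  Combine with x ≡ 2 (mod 19); new modulus lcm = 56848.
    Write x = 402 + 2992·t and substitute into x ≡ 2 (mod 19): 2992·t ≡ 2 − 402 = -400 (mod 19).
    Reduce coefficients mod 19: 9·t ≡ 18 (mod 19).
    The inverse of 9 mod 19 is 17 (since 9·17 = 153 = 8·19 + 1), so t ≡ 17·18 = 306 ≡ 2 (mod 19).
    Then x = 402 + 2992·2 = 6386, valid modulo lcm(2992, 19) = 56848: x ≡ 6386 (mod 56848).
  Combine with x ≡ 2 (mod 7); new modulus lcm = 397936.
    Write x = 6386 + 56848·t and substitute into x ≡ 2 (mod 7): 56848·t ≡ 2 − 6386 = -6384 (mod 7).
    Reduce coefficients mod 7: 1·t ≡ 0 (mod 7).
    So t ≡ 0 (mod 7).
    Then x = 6386 + 56848·0 = 6386, valid modulo lcm(56848, 7) = 397936: x ≡ 6386 (mod 397936).
Verify against each original: 6386 mod 16 = 2, 6386 mod 17 = 11, 6386 mod 11 = 6, 6386 mod 19 = 2, 6386 mod 7 = 2.

x ≡ 6386 (mod 397936).


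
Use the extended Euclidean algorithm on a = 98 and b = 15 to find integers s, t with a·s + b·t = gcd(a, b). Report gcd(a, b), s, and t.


Euclidean algorithm on (98, 15) — divide until remainder is 0:
  98 = 6 · 15 + 8
  15 = 1 · 8 + 7
  8 = 1 · 7 + 1
  7 = 7 · 1 + 0
gcd(98, 15) = 1.
Track Bezout coefficients alongside the remainders: start with r₀ = 98 = a·1 + b·0 (s = 1, t = 0) and r₁ = 15 = a·0 + b·1 (s = 0, t = 1); each new remainder r_{k+1} = r_{k-1} − q_k·r_k inherits s_{k+1} = s_{k-1} − q_k·s_k, t_{k+1} = t_{k-1} − q_k·t_k, so r_k = a·s_k + b·t_k at every step:
  q = 6: r = 8, s = 1 − 6·0 = 1, t = 0 − 6·1 = -6  (check: 98·1 + 15·(-6) = 8)
  q = 1: r = 7, s = 0 − 1·1 = -1, t = 1 − 1·(-6) = 7  (check: 98·(-1) + 15·7 = 7)
  q = 1: r = 1, s = 1 − 1·(-1) = 2, t = -6 − 1·7 = -13  (check: 98·2 + 15·(-13) = 1)
The row with r = 1 (the gcd) gives the Bezout coefficients s = 2, t = -13.
Result: 98 · (2) + 15 · (-13) = 1.

gcd(98, 15) = 1; s = 2, t = -13 (check: 98·2 + 15·(-13) = 1).


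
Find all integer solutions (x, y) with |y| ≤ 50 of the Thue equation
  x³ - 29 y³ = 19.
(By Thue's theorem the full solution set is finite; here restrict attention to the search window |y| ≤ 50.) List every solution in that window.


The equation is x³ - 29y³ = 19. For fixed y, x³ = 29·y³ + 19, so a solution requires the RHS to be a perfect cube.
Strategy: iterate y from -50 to 50, compute RHS = 29·y³ + 19, and check whether it is a (positive or negative) perfect cube.
Check small values of y:
  y = 0: RHS = 19 is not a perfect cube.
  y = 1: RHS = 48 is not a perfect cube.
  y = -1: RHS = -10 is not a perfect cube.
  y = 2: RHS = 251 is not a perfect cube.
  y = -2: RHS = -213 is not a perfect cube.
  y = 3: RHS = 802 is not a perfect cube.
  y = -3: RHS = -764 is not a perfect cube.
Continuing the search up to |y| = 50 finds no solutions either.
No (x, y) in the scanned range satisfies the equation.

No integer solutions with |y| ≤ 50.


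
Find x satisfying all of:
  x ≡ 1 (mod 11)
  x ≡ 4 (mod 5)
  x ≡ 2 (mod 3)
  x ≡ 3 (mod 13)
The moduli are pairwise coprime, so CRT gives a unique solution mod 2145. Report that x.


Product of moduli M = 11 · 5 · 3 · 13 = 2145.
Merge one congruence at a time:
  Start: x ≡ 1 (mod 11).
  Combine with x ≡ 4 (mod 5); new modulus lcm = 55.
    Write x = 1 + 11·t and substitute into x ≡ 4 (mod 5): 11·t ≡ 4 − 1 = 3 (mod 5).
    Reduce coefficients mod 5: 1·t ≡ 3 (mod 5).
    So t ≡ 3 (mod 5).
    Then x = 1 + 11·3 = 34, valid modulo lcm(11, 5) = 55: x ≡ 34 (mod 55).
  Combine with x ≡ 2 (mod 3); new modulus lcm = 165.
    Write x = 34 + 55·t and substitute into x ≡ 2 (mod 3): 55·t ≡ 2 − 34 = -32 (mod 3).
    Reduce coefficients mod 3: 1·t ≡ 1 (mod 3).
    So t ≡ 1 (mod 3).
    Then x = 34 + 55·1 = 89, valid modulo lcm(55, 3) = 165: x ≡ 89 (mod 165).
  Combine with x ≡ 3 (mod 13); new modulus lcm = 2145.
    Write x = 89 + 165·t and substitute into x ≡ 3 (mod 13): 165·t ≡ 3 − 89 = -86 (mod 13).
    Reduce coefficients mod 13: 9·t ≡ 5 (mod 13).
    The inverse of 9 mod 13 is 3 (since 9·3 = 27 = 2·13 + 1), so t ≡ 3·5 = 15 ≡ 2 (mod 13).
    Then x = 89 + 165·2 = 419, valid modulo lcm(165, 13) = 2145: x ≡ 419 (mod 2145).
Verify against each original: 419 mod 11 = 1, 419 mod 5 = 4, 419 mod 3 = 2, 419 mod 13 = 3.

x ≡ 419 (mod 2145).


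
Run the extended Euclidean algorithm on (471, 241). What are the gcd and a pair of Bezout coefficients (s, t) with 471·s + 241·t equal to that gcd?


Euclidean algorithm on (471, 241) — divide until remainder is 0:
  471 = 1 · 241 + 230
  241 = 1 · 230 + 11
  230 = 20 · 11 + 10
  11 = 1 · 10 + 1
  10 = 10 · 1 + 0
gcd(471, 241) = 1.
Track Bezout coefficients alongside the remainders: start with r₀ = 471 = a·1 + b·0 (s = 1, t = 0) and r₁ = 241 = a·0 + b·1 (s = 0, t = 1); each new remainder r_{k+1} = r_{k-1} − q_k·r_k inherits s_{k+1} = s_{k-1} − q_k·s_k, t_{k+1} = t_{k-1} − q_k·t_k, so r_k = a·s_k + b·t_k at every step:
  q = 1: r = 230, s = 1 − 1·0 = 1, t = 0 − 1·1 = -1  (check: 471·1 + 241·(-1) = 230)
  q = 1: r = 11, s = 0 − 1·1 = -1, t = 1 − 1·(-1) = 2  (check: 471·(-1) + 241·2 = 11)
  q = 20: r = 10, s = 1 − 20·(-1) = 21, t = -1 − 20·2 = -41  (check: 471·21 + 241·(-41) = 10)
  q = 1: r = 1, s = -1 − 1·21 = -22, t = 2 − 1·(-41) = 43  (check: 471·(-22) + 241·43 = 1)
The row with r = 1 (the gcd) gives the Bezout coefficients s = -22, t = 43.
Result: 471 · (-22) + 241 · (43) = 1.

gcd(471, 241) = 1; s = -22, t = 43 (check: 471·(-22) + 241·43 = 1).


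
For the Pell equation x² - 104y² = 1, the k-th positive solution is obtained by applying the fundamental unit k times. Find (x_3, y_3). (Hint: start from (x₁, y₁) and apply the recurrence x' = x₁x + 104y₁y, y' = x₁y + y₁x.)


Step 1: Find the fundamental solution (x₁, y₁) of x² - 104y² = 1.
  Expand √104 as a continued fraction. a₀ = ⌊√104⌋ = 10; iterate m_{k+1} = d_k·a_k − m_k, d_{k+1} = (104 − m_{k+1}²)/d_k, a_{k+1} = ⌊(a₀ + m_{k+1})/d_{k+1}⌋ (starting m₀ = 0, d₀ = 1), with convergents p_k = a_k·p_{k-1} + p_{k-2}, q_k = a_k·q_{k-1} + q_{k-2} (p₋₁ = 1, q₋₁ = 0):
  k = 0: a₀ = 10; p₀/q₀ = 10/1; p₀² − 104·q₀² = 100 − 104 = -4.
  k = 1: m = 10, d = 4, a = ⌊(10 + 10)/4⌋ = 5; p/q = (5·10 + 1)/(5·1 + 0) = 51/5; p² − 104·q² = 2601 − 2600 = 1.
  The first convergent with p² − 104·q² = 1 gives the fundamental solution (x₁, y₁) = (51, 5).
Step 2: Apply the recurrence (x_{n+1}, y_{n+1}) = (x₁x_n + 104y₁y_n, x₁y_n + y₁x_n) repeatedly.
  From (x_1, y_1) = (51, 5): x_2 = 51·51 + 104·5·5 = 5201; y_2 = 51·5 + 5·51 = 510.
  From (x_2, y_2) = (5201, 510): x_3 = 51·5201 + 104·5·510 = 530451; y_3 = 51·510 + 5·5201 = 52015.
Step 3: Verify x_3² - 104·y_3² = 281378263401 - 281378263400 = 1 (should be 1). ✓

(x_1, y_1) = (51, 5); (x_3, y_3) = (530451, 52015).


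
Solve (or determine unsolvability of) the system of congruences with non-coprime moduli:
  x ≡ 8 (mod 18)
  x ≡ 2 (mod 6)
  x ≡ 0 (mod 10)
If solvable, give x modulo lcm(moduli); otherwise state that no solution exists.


Moduli 18, 6, 10 are not pairwise coprime, so CRT works modulo lcm(m_i) when all pairwise compatibility conditions hold.
Pairwise compatibility: gcd(m_i, m_j) must divide a_i - a_j for every pair.
Merge one congruence at a time:
  Start: x ≡ 8 (mod 18).
  Combine with x ≡ 2 (mod 6): gcd(18, 6) = 6; 2 - 8 = -6, which IS divisible by 6, so compatible.
    Write x = 8 + 18·t and substitute into x ≡ 2 (mod 6): 18·t ≡ 2 − 8 = -6 (mod 6).
    Divide the congruence (and modulus) by g = 6: 3·t ≡ -1 (mod 1).
    Modulo 1 every t works; take t = 0.
    Then x = 8 + 18·0 = 8, valid modulo lcm(18, 6) = 18: x ≡ 8 (mod 18).
  Combine with x ≡ 0 (mod 10): gcd(18, 10) = 2; 0 - 8 = -8, which IS divisible by 2, so compatible.
    Write x = 8 + 18·t and substitute into x ≡ 0 (mod 10): 18·t ≡ 0 − 8 = -8 (mod 10).
    Divide the congruence (and modulus) by g = 2: 9·t ≡ -4 (mod 5).
    Reduce coefficients mod 5: 4·t ≡ 1 (mod 5).
    The inverse of 4 mod 5 is 4 (since 4·4 = 16 = 3·5 + 1), so t ≡ 4·1 = 4 ≡ 4 (mod 5).
    Then x = 8 + 18·4 = 80, valid modulo lcm(18, 10) = 90: x ≡ 80 (mod 90).
Verify: 80 mod 18 = 8, 80 mod 6 = 2, 80 mod 10 = 0.

x ≡ 80 (mod 90).


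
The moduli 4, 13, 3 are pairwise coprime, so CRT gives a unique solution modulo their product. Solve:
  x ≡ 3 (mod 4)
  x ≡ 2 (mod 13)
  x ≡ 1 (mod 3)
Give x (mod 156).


Moduli 4, 13, 3 are pairwise coprime; by CRT there is a unique solution modulo M = 4 · 13 · 3 = 156.
Solve pairwise, accumulating the modulus:
  Start with x ≡ 3 (mod 4).
  Combine with x ≡ 2 (mod 13): since gcd(4, 13) = 1, we get a unique residue mod 52.
    Write x = 3 + 4·t and substitute into x ≡ 2 (mod 13): 4·t ≡ 2 − 3 = -1 (mod 13).
    Reduce coefficients mod 13: 4·t ≡ 12 (mod 13).
    The inverse of 4 mod 13 is 10 (since 4·10 = 40 = 3·13 + 1), so t ≡ 10·12 = 120 ≡ 3 (mod 13).
    Then x = 3 + 4·3 = 15, valid modulo lcm(4, 13) = 52: x ≡ 15 (mod 52).
  Combine with x ≡ 1 (mod 3): since gcd(52, 3) = 1, we get a unique residue mod 156.
    Write x = 15 + 52·t and substitute into x ≡ 1 (mod 3): 52·t ≡ 1 − 15 = -14 (mod 3).
    Reduce coefficients mod 3: 1·t ≡ 1 (mod 3).
    So t ≡ 1 (mod 3).
    Then x = 15 + 52·1 = 67, valid modulo lcm(52, 3) = 156: x ≡ 67 (mod 156).
Verify: 67 mod 4 = 3 ✓, 67 mod 13 = 2 ✓, 67 mod 3 = 1 ✓.

x ≡ 67 (mod 156).


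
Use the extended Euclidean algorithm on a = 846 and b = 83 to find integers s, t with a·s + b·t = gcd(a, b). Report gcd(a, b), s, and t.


Euclidean algorithm on (846, 83) — divide until remainder is 0:
  846 = 10 · 83 + 16
  83 = 5 · 16 + 3
  16 = 5 · 3 + 1
  3 = 3 · 1 + 0
gcd(846, 83) = 1.
Track Bezout coefficients alongside the remainders: start with r₀ = 846 = a·1 + b·0 (s = 1, t = 0) and r₁ = 83 = a·0 + b·1 (s = 0, t = 1); each new remainder r_{k+1} = r_{k-1} − q_k·r_k inherits s_{k+1} = s_{k-1} − q_k·s_k, t_{k+1} = t_{k-1} − q_k·t_k, so r_k = a·s_k + b·t_k at every step:
  q = 10: r = 16, s = 1 − 10·0 = 1, t = 0 − 10·1 = -10  (check: 846·1 + 83·(-10) = 16)
  q = 5: r = 3, s = 0 − 5·1 = -5, t = 1 − 5·(-10) = 51  (check: 846·(-5) + 83·51 = 3)
  q = 5: r = 1, s = 1 − 5·(-5) = 26, t = -10 − 5·51 = -265  (check: 846·26 + 83·(-265) = 1)
The row with r = 1 (the gcd) gives the Bezout coefficients s = 26, t = -265.
Result: 846 · (26) + 83 · (-265) = 1.

gcd(846, 83) = 1; s = 26, t = -265 (check: 846·26 + 83·(-265) = 1).


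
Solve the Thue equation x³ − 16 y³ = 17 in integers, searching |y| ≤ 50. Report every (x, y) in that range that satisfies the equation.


The equation is x³ - 16y³ = 17. For fixed y, x³ = 16·y³ + 17, so a solution requires the RHS to be a perfect cube.
Strategy: iterate y from -50 to 50, compute RHS = 16·y³ + 17, and check whether it is a (positive or negative) perfect cube.
Check small values of y:
  y = 0: RHS = 17 is not a perfect cube.
  y = 1: RHS = 33 is not a perfect cube.
  y = -1: RHS = 1 = (1)³ ⇒ x = 1 works.
  y = 2: RHS = 145 is not a perfect cube.
  y = -2: RHS = -111 is not a perfect cube.
  y = 3: RHS = 449 is not a perfect cube.
  y = -3: RHS = -415 is not a perfect cube.
Continuing the search up to |y| = 50 finds no further solutions beyond those listed.
Collected solutions: (1, -1).

Solutions (with |y| ≤ 50): (1, -1).


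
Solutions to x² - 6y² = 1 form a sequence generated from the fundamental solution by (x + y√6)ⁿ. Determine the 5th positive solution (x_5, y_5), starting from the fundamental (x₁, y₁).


Step 1: Find the fundamental solution (x₁, y₁) of x² - 6y² = 1.
  Expand √6 as a continued fraction. a₀ = ⌊√6⌋ = 2; iterate m_{k+1} = d_k·a_k − m_k, d_{k+1} = (6 − m_{k+1}²)/d_k, a_{k+1} = ⌊(a₀ + m_{k+1})/d_{k+1}⌋ (starting m₀ = 0, d₀ = 1), with convergents p_k = a_k·p_{k-1} + p_{k-2}, q_k = a_k·q_{k-1} + q_{k-2} (p₋₁ = 1, q₋₁ = 0):
  k = 0: a₀ = 2; p₀/q₀ = 2/1; p₀² − 6·q₀² = 4 − 6 = -2.
  k = 1: m = 2, d = 2, a = ⌊(2 + 2)/2⌋ = 2; p/q = (2·2 + 1)/(2·1 + 0) = 5/2; p² − 6·q² = 25 − 24 = 1.
  The first convergent with p² − 6·q² = 1 gives the fundamental solution (x₁, y₁) = (5, 2).
Step 2: Apply the recurrence (x_{n+1}, y_{n+1}) = (x₁x_n + 6y₁y_n, x₁y_n + y₁x_n) repeatedly.
  From (x_1, y_1) = (5, 2): x_2 = 5·5 + 6·2·2 = 49; y_2 = 5·2 + 2·5 = 20.
  From (x_2, y_2) = (49, 20): x_3 = 5·49 + 6·2·20 = 485; y_3 = 5·20 + 2·49 = 198.
  From (x_3, y_3) = (485, 198): x_4 = 5·485 + 6·2·198 = 4801; y_4 = 5·198 + 2·485 = 1960.
  From (x_4, y_4) = (4801, 1960): x_5 = 5·4801 + 6·2·1960 = 47525; y_5 = 5·1960 + 2·4801 = 19402.
Step 3: Verify x_5² - 6·y_5² = 2258625625 - 2258625624 = 1 (should be 1). ✓

(x_1, y_1) = (5, 2); (x_5, y_5) = (47525, 19402).


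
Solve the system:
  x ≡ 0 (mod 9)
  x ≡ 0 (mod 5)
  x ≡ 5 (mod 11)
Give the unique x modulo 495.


Moduli 9, 5, 11 are pairwise coprime; by CRT there is a unique solution modulo M = 9 · 5 · 11 = 495.
Solve pairwise, accumulating the modulus:
  Start with x ≡ 0 (mod 9).
  Combine with x ≡ 0 (mod 5): since gcd(9, 5) = 1, we get a unique residue mod 45.
    Write x = 0 + 9·t and substitute into x ≡ 0 (mod 5): 9·t ≡ 0 − 0 = 0 (mod 5).
    Reduce coefficients mod 5: 4·t ≡ 0 (mod 5).
    The inverse of 4 mod 5 is 4 (since 4·4 = 16 = 3·5 + 1), so t ≡ 4·0 = 0 ≡ 0 (mod 5).
    Then x = 0 + 9·0 = 0, valid modulo lcm(9, 5) = 45: x ≡ 0 (mod 45).
  Combine with x ≡ 5 (mod 11): since gcd(45, 11) = 1, we get a unique residue mod 495.
    Write x = 0 + 45·t and substitute into x ≡ 5 (mod 11): 45·t ≡ 5 − 0 = 5 (mod 11).
    Reduce coefficients mod 11: 1·t ≡ 5 (mod 11).
    So t ≡ 5 (mod 11).
    Then x = 0 + 45·5 = 225, valid modulo lcm(45, 11) = 495: x ≡ 225 (mod 495).
Verify: 225 mod 9 = 0 ✓, 225 mod 5 = 0 ✓, 225 mod 11 = 5 ✓.

x ≡ 225 (mod 495).


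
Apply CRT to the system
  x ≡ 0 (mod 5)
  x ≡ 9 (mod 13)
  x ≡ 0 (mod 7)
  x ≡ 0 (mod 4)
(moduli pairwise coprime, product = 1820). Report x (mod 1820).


Product of moduli M = 5 · 13 · 7 · 4 = 1820.
Merge one congruence at a time:
  Start: x ≡ 0 (mod 5).
  Combine with x ≡ 9 (mod 13); new modulus lcm = 65.
    Write x = 0 + 5·t and substitute into x ≡ 9 (mod 13): 5·t ≡ 9 − 0 = 9 (mod 13).
    The inverse of 5 mod 13 is 8 (since 5·8 = 40 = 3·13 + 1), so t ≡ 8·9 = 72 ≡ 7 (mod 13).
    Then x = 0 + 5·7 = 35, valid modulo lcm(5, 13) = 65: x ≡ 35 (mod 65).
  Combine with x ≡ 0 (mod 7); new modulus lcm = 455.
    Write x = 35 + 65·t and substitute into x ≡ 0 (mod 7): 65·t ≡ 0 − 35 = -35 (mod 7).
    Reduce coefficients mod 7: 2·t ≡ 0 (mod 7).
    The inverse of 2 mod 7 is 4 (since 2·4 = 8 = 1·7 + 1), so t ≡ 4·0 = 0 ≡ 0 (mod 7).
    Then x = 35 + 65·0 = 35, valid modulo lcm(65, 7) = 455: x ≡ 35 (mod 455).
  Combine with x ≡ 0 (mod 4); new modulus lcm = 1820.
    Write x = 35 + 455·t and substitute into x ≡ 0 (mod 4): 455·t ≡ 0 − 35 = -35 (mod 4).
    Reduce coefficients mod 4: 3·t ≡ 1 (mod 4).
    The inverse of 3 mod 4 is 3 (since 3·3 = 9 = 2·4 + 1), so t ≡ 3·1 = 3 ≡ 3 (mod 4).
    Then x = 35 + 455·3 = 1400, valid modulo lcm(455, 4) = 1820: x ≡ 1400 (mod 1820).
Verify against each original: 1400 mod 5 = 0, 1400 mod 13 = 9, 1400 mod 7 = 0, 1400 mod 4 = 0.

x ≡ 1400 (mod 1820).


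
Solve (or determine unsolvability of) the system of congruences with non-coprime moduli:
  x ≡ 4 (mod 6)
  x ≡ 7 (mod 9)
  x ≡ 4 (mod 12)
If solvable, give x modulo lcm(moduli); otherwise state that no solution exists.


Moduli 6, 9, 12 are not pairwise coprime, so CRT works modulo lcm(m_i) when all pairwise compatibility conditions hold.
Pairwise compatibility: gcd(m_i, m_j) must divide a_i - a_j for every pair.
Merge one congruence at a time:
  Start: x ≡ 4 (mod 6).
  Combine with x ≡ 7 (mod 9): gcd(6, 9) = 3; 7 - 4 = 3, which IS divisible by 3, so compatible.
    Write x = 4 + 6·t and substitute into x ≡ 7 (mod 9): 6·t ≡ 7 − 4 = 3 (mod 9).
    Divide the congruence (and modulus) by g = 3: 2·t ≡ 1 (mod 3).
    The inverse of 2 mod 3 is 2 (since 2·2 = 4 = 1·3 + 1), so t ≡ 2·1 = 2 ≡ 2 (mod 3).
    Then x = 4 + 6·2 = 16, valid modulo lcm(6, 9) = 18: x ≡ 16 (mod 18).
  Combine with x ≡ 4 (mod 12): gcd(18, 12) = 6; 4 - 16 = -12, which IS divisible by 6, so compatible.
    Write x = 16 + 18·t and substitute into x ≡ 4 (mod 12): 18·t ≡ 4 − 16 = -12 (mod 12).
    Divide the congruence (and modulus) by g = 6: 3·t ≡ -2 (mod 2).
    Reduce coefficients mod 2: 1·t ≡ 0 (mod 2).
    So t ≡ 0 (mod 2).
    Then x = 16 + 18·0 = 16, valid modulo lcm(18, 12) = 36: x ≡ 16 (mod 36).
Verify: 16 mod 6 = 4, 16 mod 9 = 7, 16 mod 12 = 4.

x ≡ 16 (mod 36).
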